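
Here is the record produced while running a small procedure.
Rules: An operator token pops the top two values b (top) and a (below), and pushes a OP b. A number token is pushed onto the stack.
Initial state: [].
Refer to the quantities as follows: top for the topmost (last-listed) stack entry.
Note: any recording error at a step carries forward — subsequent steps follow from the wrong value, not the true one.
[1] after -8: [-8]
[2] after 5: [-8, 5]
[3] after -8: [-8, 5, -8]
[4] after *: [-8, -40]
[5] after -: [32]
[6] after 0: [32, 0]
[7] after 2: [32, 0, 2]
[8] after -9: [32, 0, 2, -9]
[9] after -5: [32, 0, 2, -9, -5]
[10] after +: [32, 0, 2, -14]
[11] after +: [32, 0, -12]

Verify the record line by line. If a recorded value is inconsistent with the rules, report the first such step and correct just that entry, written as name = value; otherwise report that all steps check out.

Recomputing the run from the initial state:
step 1: [-8]
step 2: [-8, 5]
step 3: [-8, 5, -8]
step 4: [-8, -40]
step 5: [32]
step 6: [32, 0]
step 7: [32, 0, 2]
step 8: [32, 0, 2, -9]
step 9: [32, 0, 2, -9, -5]
step 10: [32, 0, 2, -14]
step 11: [32, 0, -12]
This matches the record at every step.

no error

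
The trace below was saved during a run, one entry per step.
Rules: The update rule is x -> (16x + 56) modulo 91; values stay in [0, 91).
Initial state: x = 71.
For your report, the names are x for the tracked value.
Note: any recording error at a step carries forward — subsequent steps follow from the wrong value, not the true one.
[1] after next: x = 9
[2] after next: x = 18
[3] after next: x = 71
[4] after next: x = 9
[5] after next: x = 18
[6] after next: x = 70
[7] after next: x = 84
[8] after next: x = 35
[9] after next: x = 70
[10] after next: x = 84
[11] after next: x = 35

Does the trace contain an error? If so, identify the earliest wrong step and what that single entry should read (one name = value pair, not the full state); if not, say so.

step 1: x = (16*71 + 56) mod 91 = 9 -> same as recorded
step 2: x = (16*9 + 56) mod 91 = 18 -> checks out
step 3: x = (16*18 + 56) mod 91 = 71 -> verified
step 4: x = (16*71 + 56) mod 91 = 9 -> exactly as logged
step 5: x = (16*9 + 56) mod 91 = 18 -> matches
step 6: x = (16*18 + 56) mod 91 = 71 -> a discrepancy with the trace
The audit stops at step 6: the recorded entry is wrong and should be x = 71.

step 6, x = 71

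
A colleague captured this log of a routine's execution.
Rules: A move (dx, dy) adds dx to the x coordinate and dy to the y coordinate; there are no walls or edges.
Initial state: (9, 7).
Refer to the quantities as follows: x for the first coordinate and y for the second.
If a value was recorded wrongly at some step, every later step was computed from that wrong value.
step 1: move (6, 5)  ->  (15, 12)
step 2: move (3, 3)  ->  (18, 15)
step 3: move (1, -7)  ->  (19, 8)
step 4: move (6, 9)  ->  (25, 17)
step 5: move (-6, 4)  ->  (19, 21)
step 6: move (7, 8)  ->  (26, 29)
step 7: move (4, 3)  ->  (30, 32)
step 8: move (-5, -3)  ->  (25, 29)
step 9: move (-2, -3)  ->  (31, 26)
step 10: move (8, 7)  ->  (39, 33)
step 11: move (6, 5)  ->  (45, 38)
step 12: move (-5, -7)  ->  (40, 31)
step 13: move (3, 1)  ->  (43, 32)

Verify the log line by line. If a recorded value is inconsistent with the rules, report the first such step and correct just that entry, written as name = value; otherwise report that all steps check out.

step 9, x = 23

Recomputing the run from the initial state:
step 1: x = 15, y = 12
step 2: x = 18, y = 15
step 3: x = 19, y = 8
step 4: x = 25, y = 17
step 5: x = 19, y = 21
step 6: x = 26, y = 29
step 7: x = 30, y = 32
step 8: x = 25, y = 29
step 9: x = 23, y = 26
step 10: x = 31, y = 33
step 11: x = 37, y = 38
step 12: x = 32, y = 31
step 13: x = 35, y = 32
The first disagreement with the log is at step 9, where the value should be x = 23.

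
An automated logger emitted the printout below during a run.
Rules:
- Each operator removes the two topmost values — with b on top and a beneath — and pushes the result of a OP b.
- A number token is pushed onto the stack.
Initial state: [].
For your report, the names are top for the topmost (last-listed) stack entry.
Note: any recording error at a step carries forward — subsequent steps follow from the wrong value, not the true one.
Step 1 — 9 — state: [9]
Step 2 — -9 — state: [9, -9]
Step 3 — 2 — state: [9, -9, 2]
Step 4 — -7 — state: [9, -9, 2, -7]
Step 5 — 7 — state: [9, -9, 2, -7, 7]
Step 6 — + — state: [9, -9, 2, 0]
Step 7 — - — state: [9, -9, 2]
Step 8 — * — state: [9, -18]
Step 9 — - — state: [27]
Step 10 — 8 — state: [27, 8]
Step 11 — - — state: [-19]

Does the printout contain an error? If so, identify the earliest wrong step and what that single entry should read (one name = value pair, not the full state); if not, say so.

step 11, top = 19

Step 1: push 9: top = 9 — same as recorded.
Step 2: push -9: top = -9 — verified.
Step 3: push 2: top = 2 — consistent with the printout.
Step 4: push -7: top = -7 — no discrepancy.
Step 5: push 7: top = 7 — matches.
Step 6: -7 + 7 = 0 — checks out.
Step 7: 2 - 0 = 2 — in agreement.
Step 8: -9 * 2 = -18 — no discrepancy.
Step 9: 9 - -18 = 27 — exactly as logged.
Step 10: push 8: top = 8 — exactly as logged.
Step 11: 27 - 8 = 19 — the printout has a different value.
So the first discrepancy is step 11, where the right value is top = 19.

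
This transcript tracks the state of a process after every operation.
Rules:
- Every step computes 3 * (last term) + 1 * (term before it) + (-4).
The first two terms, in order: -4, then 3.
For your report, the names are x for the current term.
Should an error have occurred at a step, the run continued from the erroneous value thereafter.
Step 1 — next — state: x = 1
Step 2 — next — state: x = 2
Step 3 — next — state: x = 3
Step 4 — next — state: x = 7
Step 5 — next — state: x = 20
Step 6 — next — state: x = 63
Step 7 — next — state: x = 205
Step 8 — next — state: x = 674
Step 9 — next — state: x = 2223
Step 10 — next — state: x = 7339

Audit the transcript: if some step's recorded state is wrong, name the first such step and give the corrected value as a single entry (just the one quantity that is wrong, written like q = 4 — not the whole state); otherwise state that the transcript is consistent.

no error

Recomputing the run from the initial state:
step 1: x = 1
step 2: x = 2
step 3: x = 3
step 4: x = 7
step 5: x = 20
step 6: x = 63
step 7: x = 205
step 8: x = 674
step 9: x = 2223
step 10: x = 7339
This matches the transcript at every step.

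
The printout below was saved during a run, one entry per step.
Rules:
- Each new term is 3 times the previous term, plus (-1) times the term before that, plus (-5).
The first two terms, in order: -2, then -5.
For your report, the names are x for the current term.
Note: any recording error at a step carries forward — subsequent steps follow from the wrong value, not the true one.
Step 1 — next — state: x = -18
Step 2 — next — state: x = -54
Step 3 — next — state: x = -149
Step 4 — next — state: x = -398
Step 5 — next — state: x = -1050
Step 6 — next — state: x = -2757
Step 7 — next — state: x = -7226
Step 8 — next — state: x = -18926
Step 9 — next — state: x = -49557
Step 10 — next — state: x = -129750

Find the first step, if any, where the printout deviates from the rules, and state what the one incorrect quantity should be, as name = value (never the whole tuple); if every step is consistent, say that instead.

no error

1. x = 3*(-5) + (-1)*(-2) + (-5) = -18 (in agreement)
2. x = 3*(-18) + (-1)*(-5) + (-5) = -54 (in agreement)
3. x = 3*(-54) + (-1)*(-18) + (-5) = -149 (in agreement)
4. x = 3*(-149) + (-1)*(-54) + (-5) = -398 (verified)
5. x = 3*(-398) + (-1)*(-149) + (-5) = -1050 (consistent with the printout)
6. x = 3*(-1050) + (-1)*(-398) + (-5) = -2757 (same as recorded)
7. x = 3*(-2757) + (-1)*(-1050) + (-5) = -7226 (in agreement)
8. x = 3*(-7226) + (-1)*(-2757) + (-5) = -18926 (in agreement)
9. x = 3*(-18926) + (-1)*(-7226) + (-5) = -49557 (in agreement)
10. x = 3*(-49557) + (-1)*(-18926) + (-5) = -129750 (same as recorded)
All steps check out; nothing to correct.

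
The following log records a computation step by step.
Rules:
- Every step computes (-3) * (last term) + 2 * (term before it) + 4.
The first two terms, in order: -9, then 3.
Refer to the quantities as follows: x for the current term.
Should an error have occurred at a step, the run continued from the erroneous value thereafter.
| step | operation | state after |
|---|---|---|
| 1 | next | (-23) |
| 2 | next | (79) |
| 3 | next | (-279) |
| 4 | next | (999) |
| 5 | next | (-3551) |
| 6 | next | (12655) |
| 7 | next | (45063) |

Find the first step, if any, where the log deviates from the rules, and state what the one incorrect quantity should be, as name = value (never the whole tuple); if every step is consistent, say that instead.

1. x = -3*(3) + (2)*(-9) + (4) = -23 (same as recorded)
2. x = -3*(-23) + (2)*(3) + (4) = 79 (matches)
3. x = -3*(79) + (2)*(-23) + (4) = -279 (consistent with the log)
4. x = -3*(-279) + (2)*(79) + (4) = 999 (no discrepancy)
5. x = -3*(999) + (2)*(-279) + (4) = -3551 (confirmed correct)
6. x = -3*(-3551) + (2)*(999) + (4) = 12655 (verified)
7. x = -3*(12655) + (2)*(-3551) + (4) = -45063 (this is not what the log shows)
First incorrect step: 7; the correct value is x = -45063.

step 7, x = -45063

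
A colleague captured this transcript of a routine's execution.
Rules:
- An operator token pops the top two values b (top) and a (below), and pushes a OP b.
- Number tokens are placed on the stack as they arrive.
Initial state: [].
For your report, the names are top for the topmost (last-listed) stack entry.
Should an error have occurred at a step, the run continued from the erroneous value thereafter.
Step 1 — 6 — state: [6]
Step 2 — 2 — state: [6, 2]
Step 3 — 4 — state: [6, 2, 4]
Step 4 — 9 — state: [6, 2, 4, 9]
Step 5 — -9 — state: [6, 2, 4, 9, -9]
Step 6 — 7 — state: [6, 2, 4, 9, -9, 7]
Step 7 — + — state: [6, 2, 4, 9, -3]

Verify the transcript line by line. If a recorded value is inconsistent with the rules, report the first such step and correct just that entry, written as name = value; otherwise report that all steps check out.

step 7, top = -2

Step 1: push 6: top = 6 — in agreement.
Step 2: push 2: top = 2 — matches.
Step 3: push 4: top = 4 — confirmed correct.
Step 4: push 9: top = 9 — no discrepancy.
Step 5: push -9: top = -9 — agrees with the transcript.
Step 6: push 7: top = 7 — checks out.
Step 7: -9 + 7 = -2 — a discrepancy with the transcript.
The audit stops at step 7: the recorded entry is wrong and should be top = -2.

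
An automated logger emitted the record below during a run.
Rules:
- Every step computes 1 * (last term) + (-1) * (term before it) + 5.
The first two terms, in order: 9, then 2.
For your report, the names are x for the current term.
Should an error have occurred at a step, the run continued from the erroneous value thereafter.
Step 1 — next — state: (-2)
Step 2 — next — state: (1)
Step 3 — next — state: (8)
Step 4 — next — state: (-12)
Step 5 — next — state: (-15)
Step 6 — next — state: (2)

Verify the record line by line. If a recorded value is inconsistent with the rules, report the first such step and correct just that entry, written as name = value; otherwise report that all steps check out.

step 1: x = 1*(2) + (-1)*(9) + (5) = -2 -> consistent with the record
step 2: x = 1*(-2) + (-1)*(2) + (5) = 1 -> matches
step 3: x = 1*(1) + (-1)*(-2) + (5) = 8 -> no discrepancy
step 4: x = 1*(8) + (-1)*(1) + (5) = 12 -> the recorded entry deviates here
The earliest wrong entry is at step 4: it should read x = 12.

step 4, x = 12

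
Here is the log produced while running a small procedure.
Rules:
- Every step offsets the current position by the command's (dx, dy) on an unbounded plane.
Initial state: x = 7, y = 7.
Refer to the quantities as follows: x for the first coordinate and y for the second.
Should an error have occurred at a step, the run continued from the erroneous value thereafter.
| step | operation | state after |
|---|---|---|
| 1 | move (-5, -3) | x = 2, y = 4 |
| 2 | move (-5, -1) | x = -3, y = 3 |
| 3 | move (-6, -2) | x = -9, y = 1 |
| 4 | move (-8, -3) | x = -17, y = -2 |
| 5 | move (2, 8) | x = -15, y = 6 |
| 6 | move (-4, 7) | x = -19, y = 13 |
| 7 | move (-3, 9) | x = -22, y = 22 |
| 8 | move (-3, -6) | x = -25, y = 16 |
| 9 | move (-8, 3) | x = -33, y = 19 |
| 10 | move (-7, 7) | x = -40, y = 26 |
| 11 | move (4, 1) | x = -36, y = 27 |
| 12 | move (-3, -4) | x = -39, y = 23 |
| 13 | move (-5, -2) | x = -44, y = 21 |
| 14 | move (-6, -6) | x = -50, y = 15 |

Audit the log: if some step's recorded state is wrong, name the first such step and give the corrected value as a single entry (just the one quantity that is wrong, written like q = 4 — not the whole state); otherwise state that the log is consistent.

Step 1: x = 7 + (-5) = 2, y = 7 + (-3) = 4 — matches.
Step 2: x = 2 + (-5) = -3, y = 4 + (-1) = 3 — agrees with the log.
Step 3: x = -3 + (-6) = -9, y = 3 + (-2) = 1 — no discrepancy.
Step 4: x = -9 + (-8) = -17, y = 1 + (-3) = -2 — consistent with the log.
Step 5: x = -17 + (2) = -15, y = -2 + (8) = 6 — verified.
Step 6: x = -15 + (-4) = -19, y = 6 + (7) = 13 — no discrepancy.
Step 7: x = -19 + (-3) = -22, y = 13 + (9) = 22 — agrees with the log.
Step 8: x = -22 + (-3) = -25, y = 22 + (-6) = 16 — agrees with the log.
Step 9: x = -25 + (-8) = -33, y = 16 + (3) = 19 — no discrepancy.
Step 10: x = -33 + (-7) = -40, y = 19 + (7) = 26 — confirmed correct.
Step 11: x = -40 + (4) = -36, y = 26 + (1) = 27 — verified.
Step 12: x = -36 + (-3) = -39, y = 27 + (-4) = 23 — in agreement.
Step 13: x = -39 + (-5) = -44, y = 23 + (-2) = 21 — consistent with the log.
Step 14: x = -44 + (-6) = -50, y = 21 + (-6) = 15 — exactly as logged.
The whole run recomputes cleanly — no discrepancies.

no error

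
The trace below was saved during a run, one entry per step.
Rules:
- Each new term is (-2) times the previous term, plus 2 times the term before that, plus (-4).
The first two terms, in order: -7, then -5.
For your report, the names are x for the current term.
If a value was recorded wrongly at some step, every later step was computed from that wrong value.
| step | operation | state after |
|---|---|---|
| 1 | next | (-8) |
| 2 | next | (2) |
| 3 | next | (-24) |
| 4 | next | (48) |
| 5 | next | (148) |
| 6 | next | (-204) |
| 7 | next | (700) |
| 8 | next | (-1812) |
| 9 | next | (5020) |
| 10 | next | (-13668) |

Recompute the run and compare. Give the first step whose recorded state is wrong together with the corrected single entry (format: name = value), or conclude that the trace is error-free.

Recomputing the run from the initial state:
step 1: x = -8
step 2: x = 2
step 3: x = -24
step 4: x = 48
step 5: x = -148
step 6: x = 388
step 7: x = -1076
step 8: x = 2924
step 9: x = -8004
step 10: x = 21852
The first disagreement with the trace is at step 5, where the value should be x = -148.

step 5, x = -148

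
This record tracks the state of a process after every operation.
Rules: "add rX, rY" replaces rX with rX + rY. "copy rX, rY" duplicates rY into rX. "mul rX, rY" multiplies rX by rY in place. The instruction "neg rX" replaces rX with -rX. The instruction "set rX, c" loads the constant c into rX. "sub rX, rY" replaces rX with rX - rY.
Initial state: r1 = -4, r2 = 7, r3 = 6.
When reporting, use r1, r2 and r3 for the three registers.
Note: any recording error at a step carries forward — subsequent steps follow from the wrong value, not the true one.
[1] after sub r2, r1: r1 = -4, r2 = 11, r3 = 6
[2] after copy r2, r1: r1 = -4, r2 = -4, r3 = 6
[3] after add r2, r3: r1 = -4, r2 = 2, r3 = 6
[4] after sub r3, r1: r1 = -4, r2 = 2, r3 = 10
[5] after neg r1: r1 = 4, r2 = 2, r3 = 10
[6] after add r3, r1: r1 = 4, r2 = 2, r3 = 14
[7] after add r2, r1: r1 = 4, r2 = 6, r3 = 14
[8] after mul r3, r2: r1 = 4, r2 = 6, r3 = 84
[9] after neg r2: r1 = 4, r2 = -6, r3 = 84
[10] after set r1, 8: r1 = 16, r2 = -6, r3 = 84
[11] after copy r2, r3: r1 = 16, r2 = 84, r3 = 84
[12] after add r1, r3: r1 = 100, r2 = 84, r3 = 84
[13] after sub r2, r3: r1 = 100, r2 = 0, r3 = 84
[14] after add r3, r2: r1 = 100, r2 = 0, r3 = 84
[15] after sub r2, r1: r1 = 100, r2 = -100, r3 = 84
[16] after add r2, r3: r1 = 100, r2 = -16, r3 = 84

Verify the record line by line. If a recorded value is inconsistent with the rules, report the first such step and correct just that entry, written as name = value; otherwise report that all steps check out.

step 10, r1 = 8

Recomputing the run from the initial state:
step 1: r1 = -4, r2 = 11, r3 = 6
step 2: r1 = -4, r2 = -4, r3 = 6
step 3: r1 = -4, r2 = 2, r3 = 6
step 4: r1 = -4, r2 = 2, r3 = 10
step 5: r1 = 4, r2 = 2, r3 = 10
step 6: r1 = 4, r2 = 2, r3 = 14
step 7: r1 = 4, r2 = 6, r3 = 14
step 8: r1 = 4, r2 = 6, r3 = 84
step 9: r1 = 4, r2 = -6, r3 = 84
step 10: r1 = 8, r2 = -6, r3 = 84
step 11: r1 = 8, r2 = 84, r3 = 84
step 12: r1 = 92, r2 = 84, r3 = 84
step 13: r1 = 92, r2 = 0, r3 = 84
step 14: r1 = 92, r2 = 0, r3 = 84
step 15: r1 = 92, r2 = -92, r3 = 84
step 16: r1 = 92, r2 = -8, r3 = 84
The first disagreement with the record is at step 10, where the value should be r1 = 8.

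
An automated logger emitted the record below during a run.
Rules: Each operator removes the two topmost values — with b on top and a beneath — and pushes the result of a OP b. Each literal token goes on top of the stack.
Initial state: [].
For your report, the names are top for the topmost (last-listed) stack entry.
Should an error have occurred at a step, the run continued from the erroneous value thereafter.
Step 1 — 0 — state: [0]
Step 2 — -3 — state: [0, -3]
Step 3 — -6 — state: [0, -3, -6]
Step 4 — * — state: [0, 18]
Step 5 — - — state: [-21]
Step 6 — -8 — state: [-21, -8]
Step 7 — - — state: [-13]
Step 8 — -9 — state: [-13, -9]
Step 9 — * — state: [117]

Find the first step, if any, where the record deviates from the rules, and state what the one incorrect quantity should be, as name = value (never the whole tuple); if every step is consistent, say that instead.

1. push 0: top = 0 (agrees with the record)
2. push -3: top = -3 (checks out)
3. push -6: top = -6 (checks out)
4. -3 * -6 = 18 (no discrepancy)
5. 0 - 18 = -18 (the entry is off here)
Conclusion: step 5 carries the first error; the entry should be top = -18.

step 5, top = -18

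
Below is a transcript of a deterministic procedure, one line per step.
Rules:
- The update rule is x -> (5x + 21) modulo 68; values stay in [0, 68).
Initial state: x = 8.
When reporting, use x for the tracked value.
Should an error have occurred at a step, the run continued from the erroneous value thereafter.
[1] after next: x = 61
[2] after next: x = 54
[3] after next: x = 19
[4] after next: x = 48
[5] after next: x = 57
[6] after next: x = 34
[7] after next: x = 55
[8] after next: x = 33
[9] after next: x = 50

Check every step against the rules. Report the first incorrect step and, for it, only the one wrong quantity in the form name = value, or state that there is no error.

step 8, x = 24

Step 1: x = (5*8 + 21) mod 68 = 61 — agrees with the transcript.
Step 2: x = (5*61 + 21) mod 68 = 54 — exactly as logged.
Step 3: x = (5*54 + 21) mod 68 = 19 — confirmed correct.
Step 4: x = (5*19 + 21) mod 68 = 48 — no discrepancy.
Step 5: x = (5*48 + 21) mod 68 = 57 — exactly as logged.
Step 6: x = (5*57 + 21) mod 68 = 34 — agrees with the transcript.
Step 7: x = (5*34 + 21) mod 68 = 55 — agrees with the transcript.
Step 8: x = (5*55 + 21) mod 68 = 24 — the transcript has a different value.
Step 8 is the first one off; corrected, x = 24.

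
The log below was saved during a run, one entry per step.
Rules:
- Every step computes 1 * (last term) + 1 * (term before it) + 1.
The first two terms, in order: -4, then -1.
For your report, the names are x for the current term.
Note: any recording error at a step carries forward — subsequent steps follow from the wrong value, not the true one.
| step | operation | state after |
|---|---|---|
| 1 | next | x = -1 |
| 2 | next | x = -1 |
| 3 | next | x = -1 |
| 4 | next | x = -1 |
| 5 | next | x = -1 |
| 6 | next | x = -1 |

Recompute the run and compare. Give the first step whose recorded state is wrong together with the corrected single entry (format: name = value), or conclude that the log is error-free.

step 1, x = -4

Step 1: x = 1*(-1) + (1)*(-4) + (1) = -4 — the log has a different value.
The audit stops at step 1: the recorded entry is wrong and should be x = -4.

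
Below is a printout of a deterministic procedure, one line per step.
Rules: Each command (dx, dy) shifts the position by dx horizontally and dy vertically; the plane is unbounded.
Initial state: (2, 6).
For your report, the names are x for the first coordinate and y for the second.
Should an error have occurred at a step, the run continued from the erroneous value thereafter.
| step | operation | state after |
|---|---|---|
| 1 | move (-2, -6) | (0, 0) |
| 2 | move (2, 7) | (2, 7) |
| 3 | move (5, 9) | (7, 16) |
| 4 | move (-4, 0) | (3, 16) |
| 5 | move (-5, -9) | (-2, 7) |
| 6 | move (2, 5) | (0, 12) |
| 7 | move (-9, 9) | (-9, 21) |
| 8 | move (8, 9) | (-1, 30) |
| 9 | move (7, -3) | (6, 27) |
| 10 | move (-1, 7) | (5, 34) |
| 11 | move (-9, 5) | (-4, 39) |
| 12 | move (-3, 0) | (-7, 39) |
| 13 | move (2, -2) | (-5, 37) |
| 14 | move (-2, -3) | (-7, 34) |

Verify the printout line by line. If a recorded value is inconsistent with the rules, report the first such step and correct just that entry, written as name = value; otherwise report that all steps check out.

no error

Recomputing the run from the initial state:
step 1: x = 0, y = 0
step 2: x = 2, y = 7
step 3: x = 7, y = 16
step 4: x = 3, y = 16
step 5: x = -2, y = 7
step 6: x = 0, y = 12
step 7: x = -9, y = 21
step 8: x = -1, y = 30
step 9: x = 6, y = 27
step 10: x = 5, y = 34
step 11: x = -4, y = 39
step 12: x = -7, y = 39
step 13: x = -5, y = 37
step 14: x = -7, y = 34
This matches the printout at every step.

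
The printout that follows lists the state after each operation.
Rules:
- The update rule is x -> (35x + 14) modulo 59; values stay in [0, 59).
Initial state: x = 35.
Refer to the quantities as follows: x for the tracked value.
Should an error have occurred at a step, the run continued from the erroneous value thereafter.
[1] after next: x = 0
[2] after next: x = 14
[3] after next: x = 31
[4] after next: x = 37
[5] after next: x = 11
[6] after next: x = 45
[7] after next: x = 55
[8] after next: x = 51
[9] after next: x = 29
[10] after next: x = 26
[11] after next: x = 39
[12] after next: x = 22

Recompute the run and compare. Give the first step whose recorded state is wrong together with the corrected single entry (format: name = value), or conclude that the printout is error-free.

Recomputing the run from the initial state:
step 1: x = 0
step 2: x = 14
step 3: x = 32
step 4: x = 13
step 5: x = 56
step 6: x = 27
step 7: x = 15
step 8: x = 8
step 9: x = 58
step 10: x = 38
step 11: x = 46
step 12: x = 31
The first disagreement with the printout is at step 3, where the value should be x = 32.

step 3, x = 32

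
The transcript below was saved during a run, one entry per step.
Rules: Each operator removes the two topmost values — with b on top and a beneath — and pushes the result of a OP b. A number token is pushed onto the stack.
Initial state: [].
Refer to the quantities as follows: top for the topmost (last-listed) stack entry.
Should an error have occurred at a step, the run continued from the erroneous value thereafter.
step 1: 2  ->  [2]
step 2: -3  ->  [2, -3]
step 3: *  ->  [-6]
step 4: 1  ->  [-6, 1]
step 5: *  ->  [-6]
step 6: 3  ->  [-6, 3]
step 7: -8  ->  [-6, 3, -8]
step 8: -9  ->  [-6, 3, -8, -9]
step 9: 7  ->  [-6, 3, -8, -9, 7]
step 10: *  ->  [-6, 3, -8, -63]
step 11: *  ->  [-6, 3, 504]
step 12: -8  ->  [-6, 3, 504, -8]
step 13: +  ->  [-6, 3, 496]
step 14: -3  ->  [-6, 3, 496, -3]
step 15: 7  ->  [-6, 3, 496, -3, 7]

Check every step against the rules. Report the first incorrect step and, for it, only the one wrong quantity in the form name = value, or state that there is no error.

no error

Recomputing the run from the initial state:
step 1: [2]
step 2: [2, -3]
step 3: [-6]
step 4: [-6, 1]
step 5: [-6]
step 6: [-6, 3]
step 7: [-6, 3, -8]
step 8: [-6, 3, -8, -9]
step 9: [-6, 3, -8, -9, 7]
step 10: [-6, 3, -8, -63]
step 11: [-6, 3, 504]
step 12: [-6, 3, 504, -8]
step 13: [-6, 3, 496]
step 14: [-6, 3, 496, -3]
step 15: [-6, 3, 496, -3, 7]
This matches the transcript at every step.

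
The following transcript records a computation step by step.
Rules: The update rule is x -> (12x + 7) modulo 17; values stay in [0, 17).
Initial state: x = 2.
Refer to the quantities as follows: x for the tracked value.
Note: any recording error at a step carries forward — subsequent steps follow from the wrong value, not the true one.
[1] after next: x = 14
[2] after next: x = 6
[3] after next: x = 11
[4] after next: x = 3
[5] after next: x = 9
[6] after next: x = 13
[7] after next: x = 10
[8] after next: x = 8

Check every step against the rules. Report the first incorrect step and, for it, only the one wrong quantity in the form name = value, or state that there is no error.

Recomputing the run from the initial state:
step 1: x = 14
step 2: x = 5
step 3: x = 16
step 4: x = 12
step 5: x = 15
step 6: x = 0
step 7: x = 7
step 8: x = 6
The first disagreement with the transcript is at step 2, where the value should be x = 5.

step 2, x = 5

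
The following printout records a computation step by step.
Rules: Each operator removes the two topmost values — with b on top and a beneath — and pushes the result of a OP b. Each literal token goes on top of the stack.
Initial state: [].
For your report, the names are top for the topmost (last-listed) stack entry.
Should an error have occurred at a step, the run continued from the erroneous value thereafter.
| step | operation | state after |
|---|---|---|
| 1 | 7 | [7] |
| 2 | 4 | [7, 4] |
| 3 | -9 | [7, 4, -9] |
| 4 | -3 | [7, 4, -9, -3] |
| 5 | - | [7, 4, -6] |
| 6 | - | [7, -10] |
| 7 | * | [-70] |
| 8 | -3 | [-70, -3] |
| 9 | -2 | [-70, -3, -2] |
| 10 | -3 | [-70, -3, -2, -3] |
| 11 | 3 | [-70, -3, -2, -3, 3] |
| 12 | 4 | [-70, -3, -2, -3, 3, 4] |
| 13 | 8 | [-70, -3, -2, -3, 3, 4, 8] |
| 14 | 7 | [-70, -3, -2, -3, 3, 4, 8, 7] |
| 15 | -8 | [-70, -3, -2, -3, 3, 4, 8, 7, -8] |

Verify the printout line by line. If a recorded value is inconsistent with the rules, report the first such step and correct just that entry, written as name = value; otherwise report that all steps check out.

1. push 7: top = 7 (agrees with the printout)
2. push 4: top = 4 (no discrepancy)
3. push -9: top = -9 (verified)
4. push -3: top = -3 (in agreement)
5. -9 - -3 = -6 (in agreement)
6. 4 - -6 = 10 (the printout has a different value)
First deviation found at step 6; the corrected entry is top = 10.

step 6, top = 10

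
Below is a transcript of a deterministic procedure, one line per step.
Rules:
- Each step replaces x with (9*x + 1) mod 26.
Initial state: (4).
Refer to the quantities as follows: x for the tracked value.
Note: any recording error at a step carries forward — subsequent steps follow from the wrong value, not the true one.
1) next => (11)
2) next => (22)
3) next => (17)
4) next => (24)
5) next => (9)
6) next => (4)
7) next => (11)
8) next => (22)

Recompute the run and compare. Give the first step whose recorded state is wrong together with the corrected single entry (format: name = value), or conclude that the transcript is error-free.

Step 1: x = (9*4 + 1) mod 26 = 11 — no discrepancy.
Step 2: x = (9*11 + 1) mod 26 = 22 — matches.
Step 3: x = (9*22 + 1) mod 26 = 17 — matches.
Step 4: x = (9*17 + 1) mod 26 = 24 — confirmed correct.
Step 5: x = (9*24 + 1) mod 26 = 9 — checks out.
Step 6: x = (9*9 + 1) mod 26 = 4 — consistent with the transcript.
Step 7: x = (9*4 + 1) mod 26 = 11 — agrees with the transcript.
Step 8: x = (9*11 + 1) mod 26 = 22 — agrees with the transcript.
The recomputation confirms every line.

no error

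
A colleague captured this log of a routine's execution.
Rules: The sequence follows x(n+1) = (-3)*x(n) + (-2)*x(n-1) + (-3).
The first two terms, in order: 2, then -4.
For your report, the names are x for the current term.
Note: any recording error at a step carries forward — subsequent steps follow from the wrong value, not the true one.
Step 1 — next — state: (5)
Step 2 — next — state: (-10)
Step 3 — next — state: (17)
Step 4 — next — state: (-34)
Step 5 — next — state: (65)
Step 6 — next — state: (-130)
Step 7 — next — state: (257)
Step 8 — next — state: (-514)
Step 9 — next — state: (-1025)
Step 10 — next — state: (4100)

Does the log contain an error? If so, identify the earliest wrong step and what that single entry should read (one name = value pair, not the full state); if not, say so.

step 9, x = 1025

step 1: x = -3*(-4) + (-2)*(2) + (-3) = 5 -> in agreement
step 2: x = -3*(5) + (-2)*(-4) + (-3) = -10 -> checks out
step 3: x = -3*(-10) + (-2)*(5) + (-3) = 17 -> same as recorded
step 4: x = -3*(17) + (-2)*(-10) + (-3) = -34 -> checks out
step 5: x = -3*(-34) + (-2)*(17) + (-3) = 65 -> agrees with the log
step 6: x = -3*(65) + (-2)*(-34) + (-3) = -130 -> exactly as logged
step 7: x = -3*(-130) + (-2)*(65) + (-3) = 257 -> no discrepancy
step 8: x = -3*(257) + (-2)*(-130) + (-3) = -514 -> in agreement
step 9: x = -3*(-514) + (-2)*(257) + (-3) = 1025 -> the log has a different value
Step 9 is the first one off; corrected, x = 1025.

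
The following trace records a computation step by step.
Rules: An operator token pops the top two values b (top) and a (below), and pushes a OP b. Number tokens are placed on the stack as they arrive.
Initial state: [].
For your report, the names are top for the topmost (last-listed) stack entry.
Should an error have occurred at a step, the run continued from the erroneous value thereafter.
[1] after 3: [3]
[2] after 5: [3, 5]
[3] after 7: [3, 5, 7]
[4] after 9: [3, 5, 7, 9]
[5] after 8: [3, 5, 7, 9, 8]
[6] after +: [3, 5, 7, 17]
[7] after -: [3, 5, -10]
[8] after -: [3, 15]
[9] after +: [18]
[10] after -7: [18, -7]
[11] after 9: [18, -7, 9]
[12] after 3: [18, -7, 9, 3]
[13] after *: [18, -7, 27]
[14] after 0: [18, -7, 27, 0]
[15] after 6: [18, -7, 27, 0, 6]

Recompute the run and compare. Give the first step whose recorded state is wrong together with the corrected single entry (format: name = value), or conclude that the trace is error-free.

step 1: push 3: top = 3 -> no discrepancy
step 2: push 5: top = 5 -> in agreement
step 3: push 7: top = 7 -> confirmed correct
step 4: push 9: top = 9 -> same as recorded
step 5: push 8: top = 8 -> no discrepancy
step 6: 9 + 8 = 17 -> exactly as logged
step 7: 7 - 17 = -10 -> in agreement
step 8: 5 - -10 = 15 -> same as recorded
step 9: 3 + 15 = 18 -> confirmed correct
step 10: push -7: top = -7 -> same as recorded
step 11: push 9: top = 9 -> confirmed correct
step 12: push 3: top = 3 -> consistent with the trace
step 13: 9 * 3 = 27 -> exactly as logged
step 14: push 0: top = 0 -> same as recorded
step 15: push 6: top = 6 -> in agreement
The recomputation confirms every line.

no error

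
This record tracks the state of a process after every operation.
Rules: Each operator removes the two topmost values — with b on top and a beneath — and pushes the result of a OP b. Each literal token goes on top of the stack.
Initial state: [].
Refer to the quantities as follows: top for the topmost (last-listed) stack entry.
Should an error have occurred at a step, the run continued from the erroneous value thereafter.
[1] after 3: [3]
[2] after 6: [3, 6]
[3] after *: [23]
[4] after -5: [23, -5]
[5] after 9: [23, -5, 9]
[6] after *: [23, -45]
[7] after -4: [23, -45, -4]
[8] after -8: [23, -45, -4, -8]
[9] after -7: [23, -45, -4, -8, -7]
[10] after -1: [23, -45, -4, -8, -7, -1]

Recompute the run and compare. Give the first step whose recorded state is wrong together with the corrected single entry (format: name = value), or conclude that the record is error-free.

1. push 3: top = 3 (confirmed correct)
2. push 6: top = 6 (no discrepancy)
3. 3 * 6 = 18 (the entry is off here)
The earliest wrong entry is at step 3: it should read top = 18.

step 3, top = 18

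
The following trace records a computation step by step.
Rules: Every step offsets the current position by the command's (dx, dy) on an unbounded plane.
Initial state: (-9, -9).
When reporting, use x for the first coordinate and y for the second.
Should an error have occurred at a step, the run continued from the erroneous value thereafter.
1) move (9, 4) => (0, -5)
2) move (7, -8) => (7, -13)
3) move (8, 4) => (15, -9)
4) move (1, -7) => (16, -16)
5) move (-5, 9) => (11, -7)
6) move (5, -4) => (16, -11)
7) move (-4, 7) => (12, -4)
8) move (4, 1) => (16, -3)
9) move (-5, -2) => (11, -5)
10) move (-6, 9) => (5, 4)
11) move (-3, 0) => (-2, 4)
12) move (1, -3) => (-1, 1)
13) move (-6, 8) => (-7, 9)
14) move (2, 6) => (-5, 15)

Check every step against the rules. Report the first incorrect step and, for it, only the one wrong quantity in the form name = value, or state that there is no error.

step 11, x = 2

step 1: x = -9 + (9) = 0, y = -9 + (4) = -5 -> same as recorded
step 2: x = 0 + (7) = 7, y = -5 + (-8) = -13 -> same as recorded
step 3: x = 7 + (8) = 15, y = -13 + (4) = -9 -> confirmed correct
step 4: x = 15 + (1) = 16, y = -9 + (-7) = -16 -> exactly as logged
step 5: x = 16 + (-5) = 11, y = -16 + (9) = -7 -> verified
step 6: x = 11 + (5) = 16, y = -7 + (-4) = -11 -> matches
step 7: x = 16 + (-4) = 12, y = -11 + (7) = -4 -> verified
step 8: x = 12 + (4) = 16, y = -4 + (1) = -3 -> consistent with the trace
step 9: x = 16 + (-5) = 11, y = -3 + (-2) = -5 -> confirmed correct
step 10: x = 11 + (-6) = 5, y = -5 + (9) = 4 -> no discrepancy
step 11: x = 5 + (-3) = 2, y = 4 + (0) = 4 -> a discrepancy with the trace
That makes step 11 the first incorrect line — x = 2 is what it should show.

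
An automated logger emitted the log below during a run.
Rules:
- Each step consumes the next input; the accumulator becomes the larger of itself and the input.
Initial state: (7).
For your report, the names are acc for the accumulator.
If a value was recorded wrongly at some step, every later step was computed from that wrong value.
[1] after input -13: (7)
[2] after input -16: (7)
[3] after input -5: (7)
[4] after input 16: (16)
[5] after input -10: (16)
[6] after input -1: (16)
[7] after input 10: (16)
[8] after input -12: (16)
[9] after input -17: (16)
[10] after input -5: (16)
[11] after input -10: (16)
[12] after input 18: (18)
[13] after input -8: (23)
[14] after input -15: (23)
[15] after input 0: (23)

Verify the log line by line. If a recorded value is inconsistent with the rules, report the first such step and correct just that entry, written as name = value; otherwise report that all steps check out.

step 13, acc = 18

Recomputing the run from the initial state:
step 1: acc = 7
step 2: acc = 7
step 3: acc = 7
step 4: acc = 16
step 5: acc = 16
step 6: acc = 16
step 7: acc = 16
step 8: acc = 16
step 9: acc = 16
step 10: acc = 16
step 11: acc = 16
step 12: acc = 18
step 13: acc = 18
step 14: acc = 18
step 15: acc = 18
The first disagreement with the log is at step 13, where the value should be acc = 18.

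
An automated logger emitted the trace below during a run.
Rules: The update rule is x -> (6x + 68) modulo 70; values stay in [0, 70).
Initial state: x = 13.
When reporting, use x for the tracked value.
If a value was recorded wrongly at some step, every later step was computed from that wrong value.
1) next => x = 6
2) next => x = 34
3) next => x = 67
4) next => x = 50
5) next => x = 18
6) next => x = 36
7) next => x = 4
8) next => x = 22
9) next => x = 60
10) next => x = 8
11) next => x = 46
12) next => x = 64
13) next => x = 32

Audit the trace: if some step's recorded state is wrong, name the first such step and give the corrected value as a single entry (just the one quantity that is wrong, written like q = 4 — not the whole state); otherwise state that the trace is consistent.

step 3, x = 62

Recomputing the run from the initial state:
step 1: x = 6
step 2: x = 34
step 3: x = 62
step 4: x = 20
step 5: x = 48
step 6: x = 6
step 7: x = 34
step 8: x = 62
step 9: x = 20
step 10: x = 48
step 11: x = 6
step 12: x = 34
step 13: x = 62
The first disagreement with the trace is at step 3, where the value should be x = 62.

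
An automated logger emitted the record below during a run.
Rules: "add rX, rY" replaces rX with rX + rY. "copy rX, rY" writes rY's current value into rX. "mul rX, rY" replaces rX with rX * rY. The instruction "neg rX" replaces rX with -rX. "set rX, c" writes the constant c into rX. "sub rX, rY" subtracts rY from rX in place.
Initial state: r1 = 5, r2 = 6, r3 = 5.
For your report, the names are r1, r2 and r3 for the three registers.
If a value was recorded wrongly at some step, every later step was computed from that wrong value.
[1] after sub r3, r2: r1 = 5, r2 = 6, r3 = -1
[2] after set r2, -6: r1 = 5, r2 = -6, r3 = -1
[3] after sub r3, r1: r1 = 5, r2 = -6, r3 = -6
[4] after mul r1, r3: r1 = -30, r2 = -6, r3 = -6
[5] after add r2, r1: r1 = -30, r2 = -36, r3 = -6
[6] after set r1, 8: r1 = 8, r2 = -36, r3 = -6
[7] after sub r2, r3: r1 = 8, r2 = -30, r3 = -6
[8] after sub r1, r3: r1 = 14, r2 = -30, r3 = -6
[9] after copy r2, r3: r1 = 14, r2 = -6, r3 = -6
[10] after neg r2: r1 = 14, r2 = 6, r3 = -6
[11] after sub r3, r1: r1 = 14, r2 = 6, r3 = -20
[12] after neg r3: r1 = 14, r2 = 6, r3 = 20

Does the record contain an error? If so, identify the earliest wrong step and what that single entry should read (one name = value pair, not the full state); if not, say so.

no error

Recomputing the run from the initial state:
step 1: r1 = 5, r2 = 6, r3 = -1
step 2: r1 = 5, r2 = -6, r3 = -1
step 3: r1 = 5, r2 = -6, r3 = -6
step 4: r1 = -30, r2 = -6, r3 = -6
step 5: r1 = -30, r2 = -36, r3 = -6
step 6: r1 = 8, r2 = -36, r3 = -6
step 7: r1 = 8, r2 = -30, r3 = -6
step 8: r1 = 14, r2 = -30, r3 = -6
step 9: r1 = 14, r2 = -6, r3 = -6
step 10: r1 = 14, r2 = 6, r3 = -6
step 11: r1 = 14, r2 = 6, r3 = -20
step 12: r1 = 14, r2 = 6, r3 = 20
This matches the record at every step.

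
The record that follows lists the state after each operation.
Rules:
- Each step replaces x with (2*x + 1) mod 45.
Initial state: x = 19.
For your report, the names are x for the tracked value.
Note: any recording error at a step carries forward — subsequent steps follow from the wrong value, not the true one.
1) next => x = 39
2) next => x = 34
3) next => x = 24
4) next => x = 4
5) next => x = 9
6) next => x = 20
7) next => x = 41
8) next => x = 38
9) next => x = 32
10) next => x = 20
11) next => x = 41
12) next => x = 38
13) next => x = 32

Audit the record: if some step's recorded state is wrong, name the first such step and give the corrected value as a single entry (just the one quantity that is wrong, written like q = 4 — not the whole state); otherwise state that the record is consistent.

step 6, x = 19

Recomputing the run from the initial state:
step 1: x = 39
step 2: x = 34
step 3: x = 24
step 4: x = 4
step 5: x = 9
step 6: x = 19
step 7: x = 39
step 8: x = 34
step 9: x = 24
step 10: x = 4
step 11: x = 9
step 12: x = 19
step 13: x = 39
The first disagreement with the record is at step 6, where the value should be x = 19.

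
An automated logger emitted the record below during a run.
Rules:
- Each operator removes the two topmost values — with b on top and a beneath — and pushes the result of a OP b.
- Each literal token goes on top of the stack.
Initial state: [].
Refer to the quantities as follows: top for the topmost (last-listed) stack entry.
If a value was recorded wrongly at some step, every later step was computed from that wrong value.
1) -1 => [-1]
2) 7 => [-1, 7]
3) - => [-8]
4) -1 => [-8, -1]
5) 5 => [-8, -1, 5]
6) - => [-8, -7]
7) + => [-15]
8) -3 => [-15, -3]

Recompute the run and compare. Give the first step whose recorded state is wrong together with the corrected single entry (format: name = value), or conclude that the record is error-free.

Recomputing the run from the initial state:
step 1: [-1]
step 2: [-1, 7]
step 3: [-8]
step 4: [-8, -1]
step 5: [-8, -1, 5]
step 6: [-8, -6]
step 7: [-14]
step 8: [-14, -3]
The first disagreement with the record is at step 6, where the value should be top = -6.

step 6, top = -6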